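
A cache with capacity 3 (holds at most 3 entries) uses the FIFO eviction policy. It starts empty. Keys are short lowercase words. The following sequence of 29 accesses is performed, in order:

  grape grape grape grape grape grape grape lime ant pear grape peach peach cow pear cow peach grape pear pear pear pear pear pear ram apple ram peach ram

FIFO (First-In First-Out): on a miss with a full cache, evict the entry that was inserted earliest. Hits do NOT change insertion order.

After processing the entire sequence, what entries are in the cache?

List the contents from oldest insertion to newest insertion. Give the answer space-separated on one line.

FIFO simulation (capacity=3):
  1. access grape: MISS. Cache (old->new): [grape]
  2. access grape: HIT. Cache (old->new): [grape]
  3. access grape: HIT. Cache (old->new): [grape]
  4. access grape: HIT. Cache (old->new): [grape]
  5. access grape: HIT. Cache (old->new): [grape]
  6. access grape: HIT. Cache (old->new): [grape]
  7. access grape: HIT. Cache (old->new): [grape]
  8. access lime: MISS. Cache (old->new): [grape lime]
  9. access ant: MISS. Cache (old->new): [grape lime ant]
  10. access pear: MISS, evict grape. Cache (old->new): [lime ant pear]
  11. access grape: MISS, evict lime. Cache (old->new): [ant pear grape]
  12. access peach: MISS, evict ant. Cache (old->new): [pear grape peach]
  13. access peach: HIT. Cache (old->new): [pear grape peach]
  14. access cow: MISS, evict pear. Cache (old->new): [grape peach cow]
  15. access pear: MISS, evict grape. Cache (old->new): [peach cow pear]
  16. access cow: HIT. Cache (old->new): [peach cow pear]
  17. access peach: HIT. Cache (old->new): [peach cow pear]
  18. access grape: MISS, evict peach. Cache (old->new): [cow pear grape]
  19. access pear: HIT. Cache (old->new): [cow pear grape]
  20. access pear: HIT. Cache (old->new): [cow pear grape]
  21. access pear: HIT. Cache (old->new): [cow pear grape]
  22. access pear: HIT. Cache (old->new): [cow pear grape]
  23. access pear: HIT. Cache (old->new): [cow pear grape]
  24. access pear: HIT. Cache (old->new): [cow pear grape]
  25. access ram: MISS, evict cow. Cache (old->new): [pear grape ram]
  26. access apple: MISS, evict pear. Cache (old->new): [grape ram apple]
  27. access ram: HIT. Cache (old->new): [grape ram apple]
  28. access peach: MISS, evict grape. Cache (old->new): [ram apple peach]
  29. access ram: HIT. Cache (old->new): [ram apple peach]
Total: 17 hits, 12 misses, 9 evictions

Answer: ram apple peach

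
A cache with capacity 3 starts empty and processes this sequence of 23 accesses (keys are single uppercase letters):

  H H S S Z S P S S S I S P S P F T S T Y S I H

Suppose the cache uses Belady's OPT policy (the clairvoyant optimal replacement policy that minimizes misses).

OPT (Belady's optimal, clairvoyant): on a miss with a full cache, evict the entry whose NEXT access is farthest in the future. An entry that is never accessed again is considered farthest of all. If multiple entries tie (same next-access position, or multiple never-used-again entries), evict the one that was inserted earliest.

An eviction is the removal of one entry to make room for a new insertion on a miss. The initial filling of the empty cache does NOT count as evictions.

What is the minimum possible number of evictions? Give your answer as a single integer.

Answer: 6

Derivation:
OPT (Belady) simulation (capacity=3):
  1. access H: MISS. Cache: [H]
  2. access H: HIT. Next use of H: step 23. Cache: [H]
  3. access S: MISS. Cache: [H S]
  4. access S: HIT. Next use of S: step 6. Cache: [H S]
  5. access Z: MISS. Cache: [H S Z]
  6. access S: HIT. Next use of S: step 8. Cache: [H S Z]
  7. access P: MISS, evict Z (next use: never). Cache: [H S P]
  8. access S: HIT. Next use of S: step 9. Cache: [H S P]
  9. access S: HIT. Next use of S: step 10. Cache: [H S P]
  10. access S: HIT. Next use of S: step 12. Cache: [H S P]
  11. access I: MISS, evict H (next use: step 23). Cache: [S P I]
  12. access S: HIT. Next use of S: step 14. Cache: [S P I]
  13. access P: HIT. Next use of P: step 15. Cache: [S P I]
  14. access S: HIT. Next use of S: step 18. Cache: [S P I]
  15. access P: HIT. Next use of P: never. Cache: [S P I]
  16. access F: MISS, evict P (next use: never). Cache: [S I F]
  17. access T: MISS, evict F (next use: never). Cache: [S I T]
  18. access S: HIT. Next use of S: step 21. Cache: [S I T]
  19. access T: HIT. Next use of T: never. Cache: [S I T]
  20. access Y: MISS, evict T (next use: never). Cache: [S I Y]
  21. access S: HIT. Next use of S: never. Cache: [S I Y]
  22. access I: HIT. Next use of I: never. Cache: [S I Y]
  23. access H: MISS, evict S (next use: never). Cache: [I Y H]
Total: 14 hits, 9 misses, 6 evictions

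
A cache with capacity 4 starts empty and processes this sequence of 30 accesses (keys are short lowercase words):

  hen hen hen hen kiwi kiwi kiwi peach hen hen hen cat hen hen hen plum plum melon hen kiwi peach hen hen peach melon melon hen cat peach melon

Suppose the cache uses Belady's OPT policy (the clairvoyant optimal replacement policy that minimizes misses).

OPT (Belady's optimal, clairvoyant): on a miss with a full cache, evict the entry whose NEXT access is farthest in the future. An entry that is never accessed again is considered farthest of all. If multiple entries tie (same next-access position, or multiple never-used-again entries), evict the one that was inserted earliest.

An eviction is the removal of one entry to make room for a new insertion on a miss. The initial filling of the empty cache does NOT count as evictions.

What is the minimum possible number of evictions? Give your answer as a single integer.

Answer: 3

Derivation:
OPT (Belady) simulation (capacity=4):
  1. access hen: MISS. Cache: [hen]
  2. access hen: HIT. Next use of hen: step 3. Cache: [hen]
  3. access hen: HIT. Next use of hen: step 4. Cache: [hen]
  4. access hen: HIT. Next use of hen: step 9. Cache: [hen]
  5. access kiwi: MISS. Cache: [hen kiwi]
  6. access kiwi: HIT. Next use of kiwi: step 7. Cache: [hen kiwi]
  7. access kiwi: HIT. Next use of kiwi: step 20. Cache: [hen kiwi]
  8. access peach: MISS. Cache: [hen kiwi peach]
  9. access hen: HIT. Next use of hen: step 10. Cache: [hen kiwi peach]
  10. access hen: HIT. Next use of hen: step 11. Cache: [hen kiwi peach]
  11. access hen: HIT. Next use of hen: step 13. Cache: [hen kiwi peach]
  12. access cat: MISS. Cache: [hen kiwi peach cat]
  13. access hen: HIT. Next use of hen: step 14. Cache: [hen kiwi peach cat]
  14. access hen: HIT. Next use of hen: step 15. Cache: [hen kiwi peach cat]
  15. access hen: HIT. Next use of hen: step 19. Cache: [hen kiwi peach cat]
  16. access plum: MISS, evict cat (next use: step 28). Cache: [hen kiwi peach plum]
  17. access plum: HIT. Next use of plum: never. Cache: [hen kiwi peach plum]
  18. access melon: MISS, evict plum (next use: never). Cache: [hen kiwi peach melon]
  19. access hen: HIT. Next use of hen: step 22. Cache: [hen kiwi peach melon]
  20. access kiwi: HIT. Next use of kiwi: never. Cache: [hen kiwi peach melon]
  21. access peach: HIT. Next use of peach: step 24. Cache: [hen kiwi peach melon]
  22. access hen: HIT. Next use of hen: step 23. Cache: [hen kiwi peach melon]
  23. access hen: HIT. Next use of hen: step 27. Cache: [hen kiwi peach melon]
  24. access peach: HIT. Next use of peach: step 29. Cache: [hen kiwi peach melon]
  25. access melon: HIT. Next use of melon: step 26. Cache: [hen kiwi peach melon]
  26. access melon: HIT. Next use of melon: step 30. Cache: [hen kiwi peach melon]
  27. access hen: HIT. Next use of hen: never. Cache: [hen kiwi peach melon]
  28. access cat: MISS, evict hen (next use: never). Cache: [kiwi peach melon cat]
  29. access peach: HIT. Next use of peach: never. Cache: [kiwi peach melon cat]
  30. access melon: HIT. Next use of melon: never. Cache: [kiwi peach melon cat]
Total: 23 hits, 7 misses, 3 evictions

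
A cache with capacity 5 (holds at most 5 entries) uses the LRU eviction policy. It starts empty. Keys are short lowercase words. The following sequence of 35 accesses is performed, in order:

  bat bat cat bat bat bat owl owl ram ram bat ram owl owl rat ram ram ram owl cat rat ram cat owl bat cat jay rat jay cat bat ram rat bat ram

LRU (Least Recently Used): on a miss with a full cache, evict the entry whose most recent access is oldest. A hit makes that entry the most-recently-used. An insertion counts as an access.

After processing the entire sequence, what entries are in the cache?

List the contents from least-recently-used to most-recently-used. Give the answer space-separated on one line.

Answer: jay cat rat bat ram

Derivation:
LRU simulation (capacity=5):
  1. access bat: MISS. Cache (LRU->MRU): [bat]
  2. access bat: HIT. Cache (LRU->MRU): [bat]
  3. access cat: MISS. Cache (LRU->MRU): [bat cat]
  4. access bat: HIT. Cache (LRU->MRU): [cat bat]
  5. access bat: HIT. Cache (LRU->MRU): [cat bat]
  6. access bat: HIT. Cache (LRU->MRU): [cat bat]
  7. access owl: MISS. Cache (LRU->MRU): [cat bat owl]
  8. access owl: HIT. Cache (LRU->MRU): [cat bat owl]
  9. access ram: MISS. Cache (LRU->MRU): [cat bat owl ram]
  10. access ram: HIT. Cache (LRU->MRU): [cat bat owl ram]
  11. access bat: HIT. Cache (LRU->MRU): [cat owl ram bat]
  12. access ram: HIT. Cache (LRU->MRU): [cat owl bat ram]
  13. access owl: HIT. Cache (LRU->MRU): [cat bat ram owl]
  14. access owl: HIT. Cache (LRU->MRU): [cat bat ram owl]
  15. access rat: MISS. Cache (LRU->MRU): [cat bat ram owl rat]
  16. access ram: HIT. Cache (LRU->MRU): [cat bat owl rat ram]
  17. access ram: HIT. Cache (LRU->MRU): [cat bat owl rat ram]
  18. access ram: HIT. Cache (LRU->MRU): [cat bat owl rat ram]
  19. access owl: HIT. Cache (LRU->MRU): [cat bat rat ram owl]
  20. access cat: HIT. Cache (LRU->MRU): [bat rat ram owl cat]
  21. access rat: HIT. Cache (LRU->MRU): [bat ram owl cat rat]
  22. access ram: HIT. Cache (LRU->MRU): [bat owl cat rat ram]
  23. access cat: HIT. Cache (LRU->MRU): [bat owl rat ram cat]
  24. access owl: HIT. Cache (LRU->MRU): [bat rat ram cat owl]
  25. access bat: HIT. Cache (LRU->MRU): [rat ram cat owl bat]
  26. access cat: HIT. Cache (LRU->MRU): [rat ram owl bat cat]
  27. access jay: MISS, evict rat. Cache (LRU->MRU): [ram owl bat cat jay]
  28. access rat: MISS, evict ram. Cache (LRU->MRU): [owl bat cat jay rat]
  29. access jay: HIT. Cache (LRU->MRU): [owl bat cat rat jay]
  30. access cat: HIT. Cache (LRU->MRU): [owl bat rat jay cat]
  31. access bat: HIT. Cache (LRU->MRU): [owl rat jay cat bat]
  32. access ram: MISS, evict owl. Cache (LRU->MRU): [rat jay cat bat ram]
  33. access rat: HIT. Cache (LRU->MRU): [jay cat bat ram rat]
  34. access bat: HIT. Cache (LRU->MRU): [jay cat ram rat bat]
  35. access ram: HIT. Cache (LRU->MRU): [jay cat rat bat ram]
Total: 27 hits, 8 misses, 3 evictions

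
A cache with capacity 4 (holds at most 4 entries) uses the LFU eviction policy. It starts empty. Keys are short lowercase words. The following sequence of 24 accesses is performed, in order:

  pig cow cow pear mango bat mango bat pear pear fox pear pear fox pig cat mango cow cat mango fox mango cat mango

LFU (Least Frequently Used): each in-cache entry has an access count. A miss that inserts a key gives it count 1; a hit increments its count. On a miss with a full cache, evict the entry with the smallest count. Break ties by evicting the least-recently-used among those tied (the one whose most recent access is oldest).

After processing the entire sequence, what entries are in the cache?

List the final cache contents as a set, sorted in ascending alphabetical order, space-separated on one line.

Answer: cat fox mango pear

Derivation:
LFU simulation (capacity=4):
  1. access pig: MISS. Cache: [pig(c=1)]
  2. access cow: MISS. Cache: [pig(c=1) cow(c=1)]
  3. access cow: HIT, count now 2. Cache: [pig(c=1) cow(c=2)]
  4. access pear: MISS. Cache: [pig(c=1) pear(c=1) cow(c=2)]
  5. access mango: MISS. Cache: [pig(c=1) pear(c=1) mango(c=1) cow(c=2)]
  6. access bat: MISS, evict pig(c=1). Cache: [pear(c=1) mango(c=1) bat(c=1) cow(c=2)]
  7. access mango: HIT, count now 2. Cache: [pear(c=1) bat(c=1) cow(c=2) mango(c=2)]
  8. access bat: HIT, count now 2. Cache: [pear(c=1) cow(c=2) mango(c=2) bat(c=2)]
  9. access pear: HIT, count now 2. Cache: [cow(c=2) mango(c=2) bat(c=2) pear(c=2)]
  10. access pear: HIT, count now 3. Cache: [cow(c=2) mango(c=2) bat(c=2) pear(c=3)]
  11. access fox: MISS, evict cow(c=2). Cache: [fox(c=1) mango(c=2) bat(c=2) pear(c=3)]
  12. access pear: HIT, count now 4. Cache: [fox(c=1) mango(c=2) bat(c=2) pear(c=4)]
  13. access pear: HIT, count now 5. Cache: [fox(c=1) mango(c=2) bat(c=2) pear(c=5)]
  14. access fox: HIT, count now 2. Cache: [mango(c=2) bat(c=2) fox(c=2) pear(c=5)]
  15. access pig: MISS, evict mango(c=2). Cache: [pig(c=1) bat(c=2) fox(c=2) pear(c=5)]
  16. access cat: MISS, evict pig(c=1). Cache: [cat(c=1) bat(c=2) fox(c=2) pear(c=5)]
  17. access mango: MISS, evict cat(c=1). Cache: [mango(c=1) bat(c=2) fox(c=2) pear(c=5)]
  18. access cow: MISS, evict mango(c=1). Cache: [cow(c=1) bat(c=2) fox(c=2) pear(c=5)]
  19. access cat: MISS, evict cow(c=1). Cache: [cat(c=1) bat(c=2) fox(c=2) pear(c=5)]
  20. access mango: MISS, evict cat(c=1). Cache: [mango(c=1) bat(c=2) fox(c=2) pear(c=5)]
  21. access fox: HIT, count now 3. Cache: [mango(c=1) bat(c=2) fox(c=3) pear(c=5)]
  22. access mango: HIT, count now 2. Cache: [bat(c=2) mango(c=2) fox(c=3) pear(c=5)]
  23. access cat: MISS, evict bat(c=2). Cache: [cat(c=1) mango(c=2) fox(c=3) pear(c=5)]
  24. access mango: HIT, count now 3. Cache: [cat(c=1) fox(c=3) mango(c=3) pear(c=5)]
Total: 11 hits, 13 misses, 9 evictions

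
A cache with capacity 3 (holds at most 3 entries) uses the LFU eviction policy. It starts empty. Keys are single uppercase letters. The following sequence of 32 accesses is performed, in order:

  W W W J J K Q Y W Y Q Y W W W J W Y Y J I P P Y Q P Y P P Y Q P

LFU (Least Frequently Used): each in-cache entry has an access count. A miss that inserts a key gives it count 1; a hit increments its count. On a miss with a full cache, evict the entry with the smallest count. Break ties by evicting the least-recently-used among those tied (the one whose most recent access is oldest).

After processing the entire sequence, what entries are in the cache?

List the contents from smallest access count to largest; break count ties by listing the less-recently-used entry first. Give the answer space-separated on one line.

Answer: P W Y

Derivation:
LFU simulation (capacity=3):
  1. access W: MISS. Cache: [W(c=1)]
  2. access W: HIT, count now 2. Cache: [W(c=2)]
  3. access W: HIT, count now 3. Cache: [W(c=3)]
  4. access J: MISS. Cache: [J(c=1) W(c=3)]
  5. access J: HIT, count now 2. Cache: [J(c=2) W(c=3)]
  6. access K: MISS. Cache: [K(c=1) J(c=2) W(c=3)]
  7. access Q: MISS, evict K(c=1). Cache: [Q(c=1) J(c=2) W(c=3)]
  8. access Y: MISS, evict Q(c=1). Cache: [Y(c=1) J(c=2) W(c=3)]
  9. access W: HIT, count now 4. Cache: [Y(c=1) J(c=2) W(c=4)]
  10. access Y: HIT, count now 2. Cache: [J(c=2) Y(c=2) W(c=4)]
  11. access Q: MISS, evict J(c=2). Cache: [Q(c=1) Y(c=2) W(c=4)]
  12. access Y: HIT, count now 3. Cache: [Q(c=1) Y(c=3) W(c=4)]
  13. access W: HIT, count now 5. Cache: [Q(c=1) Y(c=3) W(c=5)]
  14. access W: HIT, count now 6. Cache: [Q(c=1) Y(c=3) W(c=6)]
  15. access W: HIT, count now 7. Cache: [Q(c=1) Y(c=3) W(c=7)]
  16. access J: MISS, evict Q(c=1). Cache: [J(c=1) Y(c=3) W(c=7)]
  17. access W: HIT, count now 8. Cache: [J(c=1) Y(c=3) W(c=8)]
  18. access Y: HIT, count now 4. Cache: [J(c=1) Y(c=4) W(c=8)]
  19. access Y: HIT, count now 5. Cache: [J(c=1) Y(c=5) W(c=8)]
  20. access J: HIT, count now 2. Cache: [J(c=2) Y(c=5) W(c=8)]
  21. access I: MISS, evict J(c=2). Cache: [I(c=1) Y(c=5) W(c=8)]
  22. access P: MISS, evict I(c=1). Cache: [P(c=1) Y(c=5) W(c=8)]
  23. access P: HIT, count now 2. Cache: [P(c=2) Y(c=5) W(c=8)]
  24. access Y: HIT, count now 6. Cache: [P(c=2) Y(c=6) W(c=8)]
  25. access Q: MISS, evict P(c=2). Cache: [Q(c=1) Y(c=6) W(c=8)]
  26. access P: MISS, evict Q(c=1). Cache: [P(c=1) Y(c=6) W(c=8)]
  27. access Y: HIT, count now 7. Cache: [P(c=1) Y(c=7) W(c=8)]
  28. access P: HIT, count now 2. Cache: [P(c=2) Y(c=7) W(c=8)]
  29. access P: HIT, count now 3. Cache: [P(c=3) Y(c=7) W(c=8)]
  30. access Y: HIT, count now 8. Cache: [P(c=3) W(c=8) Y(c=8)]
  31. access Q: MISS, evict P(c=3). Cache: [Q(c=1) W(c=8) Y(c=8)]
  32. access P: MISS, evict Q(c=1). Cache: [P(c=1) W(c=8) Y(c=8)]
Total: 19 hits, 13 misses, 10 evictions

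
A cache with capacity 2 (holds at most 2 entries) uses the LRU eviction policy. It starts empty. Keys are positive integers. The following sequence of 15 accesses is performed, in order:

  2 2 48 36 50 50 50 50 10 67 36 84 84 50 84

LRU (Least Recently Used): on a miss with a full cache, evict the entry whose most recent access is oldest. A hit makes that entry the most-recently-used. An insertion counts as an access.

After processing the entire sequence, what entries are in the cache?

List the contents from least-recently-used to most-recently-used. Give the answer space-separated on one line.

LRU simulation (capacity=2):
  1. access 2: MISS. Cache (LRU->MRU): [2]
  2. access 2: HIT. Cache (LRU->MRU): [2]
  3. access 48: MISS. Cache (LRU->MRU): [2 48]
  4. access 36: MISS, evict 2. Cache (LRU->MRU): [48 36]
  5. access 50: MISS, evict 48. Cache (LRU->MRU): [36 50]
  6. access 50: HIT. Cache (LRU->MRU): [36 50]
  7. access 50: HIT. Cache (LRU->MRU): [36 50]
  8. access 50: HIT. Cache (LRU->MRU): [36 50]
  9. access 10: MISS, evict 36. Cache (LRU->MRU): [50 10]
  10. access 67: MISS, evict 50. Cache (LRU->MRU): [10 67]
  11. access 36: MISS, evict 10. Cache (LRU->MRU): [67 36]
  12. access 84: MISS, evict 67. Cache (LRU->MRU): [36 84]
  13. access 84: HIT. Cache (LRU->MRU): [36 84]
  14. access 50: MISS, evict 36. Cache (LRU->MRU): [84 50]
  15. access 84: HIT. Cache (LRU->MRU): [50 84]
Total: 6 hits, 9 misses, 7 evictions

Answer: 50 84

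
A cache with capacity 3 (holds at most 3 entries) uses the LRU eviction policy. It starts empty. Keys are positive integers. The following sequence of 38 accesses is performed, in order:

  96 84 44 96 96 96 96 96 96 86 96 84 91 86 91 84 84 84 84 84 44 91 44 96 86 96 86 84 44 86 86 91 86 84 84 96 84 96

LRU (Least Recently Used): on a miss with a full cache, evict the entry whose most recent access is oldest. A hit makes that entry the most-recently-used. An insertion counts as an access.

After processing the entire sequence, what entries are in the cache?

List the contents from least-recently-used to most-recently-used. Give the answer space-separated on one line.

LRU simulation (capacity=3):
  1. access 96: MISS. Cache (LRU->MRU): [96]
  2. access 84: MISS. Cache (LRU->MRU): [96 84]
  3. access 44: MISS. Cache (LRU->MRU): [96 84 44]
  4. access 96: HIT. Cache (LRU->MRU): [84 44 96]
  5. access 96: HIT. Cache (LRU->MRU): [84 44 96]
  6. access 96: HIT. Cache (LRU->MRU): [84 44 96]
  7. access 96: HIT. Cache (LRU->MRU): [84 44 96]
  8. access 96: HIT. Cache (LRU->MRU): [84 44 96]
  9. access 96: HIT. Cache (LRU->MRU): [84 44 96]
  10. access 86: MISS, evict 84. Cache (LRU->MRU): [44 96 86]
  11. access 96: HIT. Cache (LRU->MRU): [44 86 96]
  12. access 84: MISS, evict 44. Cache (LRU->MRU): [86 96 84]
  13. access 91: MISS, evict 86. Cache (LRU->MRU): [96 84 91]
  14. access 86: MISS, evict 96. Cache (LRU->MRU): [84 91 86]
  15. access 91: HIT. Cache (LRU->MRU): [84 86 91]
  16. access 84: HIT. Cache (LRU->MRU): [86 91 84]
  17. access 84: HIT. Cache (LRU->MRU): [86 91 84]
  18. access 84: HIT. Cache (LRU->MRU): [86 91 84]
  19. access 84: HIT. Cache (LRU->MRU): [86 91 84]
  20. access 84: HIT. Cache (LRU->MRU): [86 91 84]
  21. access 44: MISS, evict 86. Cache (LRU->MRU): [91 84 44]
  22. access 91: HIT. Cache (LRU->MRU): [84 44 91]
  23. access 44: HIT. Cache (LRU->MRU): [84 91 44]
  24. access 96: MISS, evict 84. Cache (LRU->MRU): [91 44 96]
  25. access 86: MISS, evict 91. Cache (LRU->MRU): [44 96 86]
  26. access 96: HIT. Cache (LRU->MRU): [44 86 96]
  27. access 86: HIT. Cache (LRU->MRU): [44 96 86]
  28. access 84: MISS, evict 44. Cache (LRU->MRU): [96 86 84]
  29. access 44: MISS, evict 96. Cache (LRU->MRU): [86 84 44]
  30. access 86: HIT. Cache (LRU->MRU): [84 44 86]
  31. access 86: HIT. Cache (LRU->MRU): [84 44 86]
  32. access 91: MISS, evict 84. Cache (LRU->MRU): [44 86 91]
  33. access 86: HIT. Cache (LRU->MRU): [44 91 86]
  34. access 84: MISS, evict 44. Cache (LRU->MRU): [91 86 84]
  35. access 84: HIT. Cache (LRU->MRU): [91 86 84]
  36. access 96: MISS, evict 91. Cache (LRU->MRU): [86 84 96]
  37. access 84: HIT. Cache (LRU->MRU): [86 96 84]
  38. access 96: HIT. Cache (LRU->MRU): [86 84 96]
Total: 23 hits, 15 misses, 12 evictions

Answer: 86 84 96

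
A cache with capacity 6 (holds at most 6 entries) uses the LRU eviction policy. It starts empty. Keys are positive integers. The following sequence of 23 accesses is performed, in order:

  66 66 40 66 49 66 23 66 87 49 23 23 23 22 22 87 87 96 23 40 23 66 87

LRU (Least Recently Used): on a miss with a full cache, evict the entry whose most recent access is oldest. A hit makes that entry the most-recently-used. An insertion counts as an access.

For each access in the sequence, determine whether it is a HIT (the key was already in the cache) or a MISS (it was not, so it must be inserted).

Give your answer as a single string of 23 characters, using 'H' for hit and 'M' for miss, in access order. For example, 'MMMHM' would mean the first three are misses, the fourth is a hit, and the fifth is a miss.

Answer: MHMHMHMHMHHHHMHHHMHMHMH

Derivation:
LRU simulation (capacity=6):
  1. access 66: MISS. Cache (LRU->MRU): [66]
  2. access 66: HIT. Cache (LRU->MRU): [66]
  3. access 40: MISS. Cache (LRU->MRU): [66 40]
  4. access 66: HIT. Cache (LRU->MRU): [40 66]
  5. access 49: MISS. Cache (LRU->MRU): [40 66 49]
  6. access 66: HIT. Cache (LRU->MRU): [40 49 66]
  7. access 23: MISS. Cache (LRU->MRU): [40 49 66 23]
  8. access 66: HIT. Cache (LRU->MRU): [40 49 23 66]
  9. access 87: MISS. Cache (LRU->MRU): [40 49 23 66 87]
  10. access 49: HIT. Cache (LRU->MRU): [40 23 66 87 49]
  11. access 23: HIT. Cache (LRU->MRU): [40 66 87 49 23]
  12. access 23: HIT. Cache (LRU->MRU): [40 66 87 49 23]
  13. access 23: HIT. Cache (LRU->MRU): [40 66 87 49 23]
  14. access 22: MISS. Cache (LRU->MRU): [40 66 87 49 23 22]
  15. access 22: HIT. Cache (LRU->MRU): [40 66 87 49 23 22]
  16. access 87: HIT. Cache (LRU->MRU): [40 66 49 23 22 87]
  17. access 87: HIT. Cache (LRU->MRU): [40 66 49 23 22 87]
  18. access 96: MISS, evict 40. Cache (LRU->MRU): [66 49 23 22 87 96]
  19. access 23: HIT. Cache (LRU->MRU): [66 49 22 87 96 23]
  20. access 40: MISS, evict 66. Cache (LRU->MRU): [49 22 87 96 23 40]
  21. access 23: HIT. Cache (LRU->MRU): [49 22 87 96 40 23]
  22. access 66: MISS, evict 49. Cache (LRU->MRU): [22 87 96 40 23 66]
  23. access 87: HIT. Cache (LRU->MRU): [22 96 40 23 66 87]
Total: 14 hits, 9 misses, 3 evictions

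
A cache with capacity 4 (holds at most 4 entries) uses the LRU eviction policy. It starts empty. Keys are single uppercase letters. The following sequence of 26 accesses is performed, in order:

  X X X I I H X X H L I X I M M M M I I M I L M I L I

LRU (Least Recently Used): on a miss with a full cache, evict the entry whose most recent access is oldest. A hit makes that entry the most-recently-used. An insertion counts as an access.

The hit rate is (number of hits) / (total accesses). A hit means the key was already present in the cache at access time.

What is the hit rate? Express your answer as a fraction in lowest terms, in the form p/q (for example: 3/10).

LRU simulation (capacity=4):
  1. access X: MISS. Cache (LRU->MRU): [X]
  2. access X: HIT. Cache (LRU->MRU): [X]
  3. access X: HIT. Cache (LRU->MRU): [X]
  4. access I: MISS. Cache (LRU->MRU): [X I]
  5. access I: HIT. Cache (LRU->MRU): [X I]
  6. access H: MISS. Cache (LRU->MRU): [X I H]
  7. access X: HIT. Cache (LRU->MRU): [I H X]
  8. access X: HIT. Cache (LRU->MRU): [I H X]
  9. access H: HIT. Cache (LRU->MRU): [I X H]
  10. access L: MISS. Cache (LRU->MRU): [I X H L]
  11. access I: HIT. Cache (LRU->MRU): [X H L I]
  12. access X: HIT. Cache (LRU->MRU): [H L I X]
  13. access I: HIT. Cache (LRU->MRU): [H L X I]
  14. access M: MISS, evict H. Cache (LRU->MRU): [L X I M]
  15. access M: HIT. Cache (LRU->MRU): [L X I M]
  16. access M: HIT. Cache (LRU->MRU): [L X I M]
  17. access M: HIT. Cache (LRU->MRU): [L X I M]
  18. access I: HIT. Cache (LRU->MRU): [L X M I]
  19. access I: HIT. Cache (LRU->MRU): [L X M I]
  20. access M: HIT. Cache (LRU->MRU): [L X I M]
  21. access I: HIT. Cache (LRU->MRU): [L X M I]
  22. access L: HIT. Cache (LRU->MRU): [X M I L]
  23. access M: HIT. Cache (LRU->MRU): [X I L M]
  24. access I: HIT. Cache (LRU->MRU): [X L M I]
  25. access L: HIT. Cache (LRU->MRU): [X M I L]
  26. access I: HIT. Cache (LRU->MRU): [X M L I]
Total: 21 hits, 5 misses, 1 evictions

Hit rate = 21/26

Answer: 21/26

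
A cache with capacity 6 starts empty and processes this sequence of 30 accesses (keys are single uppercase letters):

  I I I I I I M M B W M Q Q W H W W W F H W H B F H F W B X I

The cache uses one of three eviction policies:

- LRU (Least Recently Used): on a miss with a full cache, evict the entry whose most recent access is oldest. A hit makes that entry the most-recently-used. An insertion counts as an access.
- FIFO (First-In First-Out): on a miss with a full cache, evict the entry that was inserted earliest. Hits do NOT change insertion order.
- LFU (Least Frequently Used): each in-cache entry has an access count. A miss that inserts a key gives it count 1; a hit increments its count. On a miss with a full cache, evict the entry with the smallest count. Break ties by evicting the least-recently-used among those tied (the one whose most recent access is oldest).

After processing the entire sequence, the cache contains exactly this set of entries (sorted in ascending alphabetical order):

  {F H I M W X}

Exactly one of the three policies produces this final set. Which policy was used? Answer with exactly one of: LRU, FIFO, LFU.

Answer: LFU

Derivation:
Simulating under each policy and comparing final sets:
  LRU: final set = {B F H I W X} -> differs
  FIFO: final set = {F H I Q W X} -> differs
  LFU: final set = {F H I M W X} -> MATCHES target
Only LFU produces the target set.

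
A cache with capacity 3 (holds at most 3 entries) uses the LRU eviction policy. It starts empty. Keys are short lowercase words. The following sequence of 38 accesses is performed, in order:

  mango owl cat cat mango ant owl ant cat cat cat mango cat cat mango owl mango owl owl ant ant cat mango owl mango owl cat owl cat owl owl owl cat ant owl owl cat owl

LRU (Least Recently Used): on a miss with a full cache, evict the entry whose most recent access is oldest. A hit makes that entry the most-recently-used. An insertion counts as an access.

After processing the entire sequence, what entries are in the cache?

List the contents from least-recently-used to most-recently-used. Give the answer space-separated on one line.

Answer: ant cat owl

Derivation:
LRU simulation (capacity=3):
  1. access mango: MISS. Cache (LRU->MRU): [mango]
  2. access owl: MISS. Cache (LRU->MRU): [mango owl]
  3. access cat: MISS. Cache (LRU->MRU): [mango owl cat]
  4. access cat: HIT. Cache (LRU->MRU): [mango owl cat]
  5. access mango: HIT. Cache (LRU->MRU): [owl cat mango]
  6. access ant: MISS, evict owl. Cache (LRU->MRU): [cat mango ant]
  7. access owl: MISS, evict cat. Cache (LRU->MRU): [mango ant owl]
  8. access ant: HIT. Cache (LRU->MRU): [mango owl ant]
  9. access cat: MISS, evict mango. Cache (LRU->MRU): [owl ant cat]
  10. access cat: HIT. Cache (LRU->MRU): [owl ant cat]
  11. access cat: HIT. Cache (LRU->MRU): [owl ant cat]
  12. access mango: MISS, evict owl. Cache (LRU->MRU): [ant cat mango]
  13. access cat: HIT. Cache (LRU->MRU): [ant mango cat]
  14. access cat: HIT. Cache (LRU->MRU): [ant mango cat]
  15. access mango: HIT. Cache (LRU->MRU): [ant cat mango]
  16. access owl: MISS, evict ant. Cache (LRU->MRU): [cat mango owl]
  17. access mango: HIT. Cache (LRU->MRU): [cat owl mango]
  18. access owl: HIT. Cache (LRU->MRU): [cat mango owl]
  19. access owl: HIT. Cache (LRU->MRU): [cat mango owl]
  20. access ant: MISS, evict cat. Cache (LRU->MRU): [mango owl ant]
  21. access ant: HIT. Cache (LRU->MRU): [mango owl ant]
  22. access cat: MISS, evict mango. Cache (LRU->MRU): [owl ant cat]
  23. access mango: MISS, evict owl. Cache (LRU->MRU): [ant cat mango]
  24. access owl: MISS, evict ant. Cache (LRU->MRU): [cat mango owl]
  25. access mango: HIT. Cache (LRU->MRU): [cat owl mango]
  26. access owl: HIT. Cache (LRU->MRU): [cat mango owl]
  27. access cat: HIT. Cache (LRU->MRU): [mango owl cat]
  28. access owl: HIT. Cache (LRU->MRU): [mango cat owl]
  29. access cat: HIT. Cache (LRU->MRU): [mango owl cat]
  30. access owl: HIT. Cache (LRU->MRU): [mango cat owl]
  31. access owl: HIT. Cache (LRU->MRU): [mango cat owl]
  32. access owl: HIT. Cache (LRU->MRU): [mango cat owl]
  33. access cat: HIT. Cache (LRU->MRU): [mango owl cat]
  34. access ant: MISS, evict mango. Cache (LRU->MRU): [owl cat ant]
  35. access owl: HIT. Cache (LRU->MRU): [cat ant owl]
  36. access owl: HIT. Cache (LRU->MRU): [cat ant owl]
  37. access cat: HIT. Cache (LRU->MRU): [ant owl cat]
  38. access owl: HIT. Cache (LRU->MRU): [ant cat owl]
Total: 25 hits, 13 misses, 10 evictions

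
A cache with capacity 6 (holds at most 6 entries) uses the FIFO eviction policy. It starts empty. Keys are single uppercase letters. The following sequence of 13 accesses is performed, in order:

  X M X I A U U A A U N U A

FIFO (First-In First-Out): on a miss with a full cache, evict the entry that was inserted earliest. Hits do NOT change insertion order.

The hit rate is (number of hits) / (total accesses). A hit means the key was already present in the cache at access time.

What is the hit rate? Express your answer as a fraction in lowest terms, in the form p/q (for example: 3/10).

FIFO simulation (capacity=6):
  1. access X: MISS. Cache (old->new): [X]
  2. access M: MISS. Cache (old->new): [X M]
  3. access X: HIT. Cache (old->new): [X M]
  4. access I: MISS. Cache (old->new): [X M I]
  5. access A: MISS. Cache (old->new): [X M I A]
  6. access U: MISS. Cache (old->new): [X M I A U]
  7. access U: HIT. Cache (old->new): [X M I A U]
  8. access A: HIT. Cache (old->new): [X M I A U]
  9. access A: HIT. Cache (old->new): [X M I A U]
  10. access U: HIT. Cache (old->new): [X M I A U]
  11. access N: MISS. Cache (old->new): [X M I A U N]
  12. access U: HIT. Cache (old->new): [X M I A U N]
  13. access A: HIT. Cache (old->new): [X M I A U N]
Total: 7 hits, 6 misses, 0 evictions

Hit rate = 7/13

Answer: 7/13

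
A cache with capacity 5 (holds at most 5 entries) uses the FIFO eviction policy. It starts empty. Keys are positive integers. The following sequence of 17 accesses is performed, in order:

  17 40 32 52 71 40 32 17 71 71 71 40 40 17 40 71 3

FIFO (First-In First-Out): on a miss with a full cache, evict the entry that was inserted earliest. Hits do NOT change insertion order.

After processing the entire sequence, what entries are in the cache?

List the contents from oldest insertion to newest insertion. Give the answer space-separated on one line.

Answer: 40 32 52 71 3

Derivation:
FIFO simulation (capacity=5):
  1. access 17: MISS. Cache (old->new): [17]
  2. access 40: MISS. Cache (old->new): [17 40]
  3. access 32: MISS. Cache (old->new): [17 40 32]
  4. access 52: MISS. Cache (old->new): [17 40 32 52]
  5. access 71: MISS. Cache (old->new): [17 40 32 52 71]
  6. access 40: HIT. Cache (old->new): [17 40 32 52 71]
  7. access 32: HIT. Cache (old->new): [17 40 32 52 71]
  8. access 17: HIT. Cache (old->new): [17 40 32 52 71]
  9. access 71: HIT. Cache (old->new): [17 40 32 52 71]
  10. access 71: HIT. Cache (old->new): [17 40 32 52 71]
  11. access 71: HIT. Cache (old->new): [17 40 32 52 71]
  12. access 40: HIT. Cache (old->new): [17 40 32 52 71]
  13. access 40: HIT. Cache (old->new): [17 40 32 52 71]
  14. access 17: HIT. Cache (old->new): [17 40 32 52 71]
  15. access 40: HIT. Cache (old->new): [17 40 32 52 71]
  16. access 71: HIT. Cache (old->new): [17 40 32 52 71]
  17. access 3: MISS, evict 17. Cache (old->new): [40 32 52 71 3]
Total: 11 hits, 6 misses, 1 evictions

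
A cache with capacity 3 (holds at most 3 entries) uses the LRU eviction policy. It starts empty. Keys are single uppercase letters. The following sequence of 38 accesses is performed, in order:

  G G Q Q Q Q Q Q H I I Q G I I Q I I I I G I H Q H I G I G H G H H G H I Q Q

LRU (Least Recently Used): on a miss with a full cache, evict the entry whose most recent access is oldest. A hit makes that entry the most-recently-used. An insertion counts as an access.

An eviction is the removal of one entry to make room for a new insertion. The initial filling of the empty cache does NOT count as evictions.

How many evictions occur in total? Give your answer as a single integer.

Answer: 6

Derivation:
LRU simulation (capacity=3):
  1. access G: MISS. Cache (LRU->MRU): [G]
  2. access G: HIT. Cache (LRU->MRU): [G]
  3. access Q: MISS. Cache (LRU->MRU): [G Q]
  4. access Q: HIT. Cache (LRU->MRU): [G Q]
  5. access Q: HIT. Cache (LRU->MRU): [G Q]
  6. access Q: HIT. Cache (LRU->MRU): [G Q]
  7. access Q: HIT. Cache (LRU->MRU): [G Q]
  8. access Q: HIT. Cache (LRU->MRU): [G Q]
  9. access H: MISS. Cache (LRU->MRU): [G Q H]
  10. access I: MISS, evict G. Cache (LRU->MRU): [Q H I]
  11. access I: HIT. Cache (LRU->MRU): [Q H I]
  12. access Q: HIT. Cache (LRU->MRU): [H I Q]
  13. access G: MISS, evict H. Cache (LRU->MRU): [I Q G]
  14. access I: HIT. Cache (LRU->MRU): [Q G I]
  15. access I: HIT. Cache (LRU->MRU): [Q G I]
  16. access Q: HIT. Cache (LRU->MRU): [G I Q]
  17. access I: HIT. Cache (LRU->MRU): [G Q I]
  18. access I: HIT. Cache (LRU->MRU): [G Q I]
  19. access I: HIT. Cache (LRU->MRU): [G Q I]
  20. access I: HIT. Cache (LRU->MRU): [G Q I]
  21. access G: HIT. Cache (LRU->MRU): [Q I G]
  22. access I: HIT. Cache (LRU->MRU): [Q G I]
  23. access H: MISS, evict Q. Cache (LRU->MRU): [G I H]
  24. access Q: MISS, evict G. Cache (LRU->MRU): [I H Q]
  25. access H: HIT. Cache (LRU->MRU): [I Q H]
  26. access I: HIT. Cache (LRU->MRU): [Q H I]
  27. access G: MISS, evict Q. Cache (LRU->MRU): [H I G]
  28. access I: HIT. Cache (LRU->MRU): [H G I]
  29. access G: HIT. Cache (LRU->MRU): [H I G]
  30. access H: HIT. Cache (LRU->MRU): [I G H]
  31. access G: HIT. Cache (LRU->MRU): [I H G]
  32. access H: HIT. Cache (LRU->MRU): [I G H]
  33. access H: HIT. Cache (LRU->MRU): [I G H]
  34. access G: HIT. Cache (LRU->MRU): [I H G]
  35. access H: HIT. Cache (LRU->MRU): [I G H]
  36. access I: HIT. Cache (LRU->MRU): [G H I]
  37. access Q: MISS, evict G. Cache (LRU->MRU): [H I Q]
  38. access Q: HIT. Cache (LRU->MRU): [H I Q]
Total: 29 hits, 9 misses, 6 evictions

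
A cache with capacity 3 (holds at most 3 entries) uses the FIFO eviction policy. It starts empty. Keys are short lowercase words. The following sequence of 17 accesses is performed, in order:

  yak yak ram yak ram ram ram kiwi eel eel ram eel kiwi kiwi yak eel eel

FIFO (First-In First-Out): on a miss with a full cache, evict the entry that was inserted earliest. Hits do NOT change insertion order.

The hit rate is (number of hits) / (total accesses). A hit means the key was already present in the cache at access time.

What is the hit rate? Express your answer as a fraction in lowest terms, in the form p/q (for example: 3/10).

FIFO simulation (capacity=3):
  1. access yak: MISS. Cache (old->new): [yak]
  2. access yak: HIT. Cache (old->new): [yak]
  3. access ram: MISS. Cache (old->new): [yak ram]
  4. access yak: HIT. Cache (old->new): [yak ram]
  5. access ram: HIT. Cache (old->new): [yak ram]
  6. access ram: HIT. Cache (old->new): [yak ram]
  7. access ram: HIT. Cache (old->new): [yak ram]
  8. access kiwi: MISS. Cache (old->new): [yak ram kiwi]
  9. access eel: MISS, evict yak. Cache (old->new): [ram kiwi eel]
  10. access eel: HIT. Cache (old->new): [ram kiwi eel]
  11. access ram: HIT. Cache (old->new): [ram kiwi eel]
  12. access eel: HIT. Cache (old->new): [ram kiwi eel]
  13. access kiwi: HIT. Cache (old->new): [ram kiwi eel]
  14. access kiwi: HIT. Cache (old->new): [ram kiwi eel]
  15. access yak: MISS, evict ram. Cache (old->new): [kiwi eel yak]
  16. access eel: HIT. Cache (old->new): [kiwi eel yak]
  17. access eel: HIT. Cache (old->new): [kiwi eel yak]
Total: 12 hits, 5 misses, 2 evictions

Hit rate = 12/17

Answer: 12/17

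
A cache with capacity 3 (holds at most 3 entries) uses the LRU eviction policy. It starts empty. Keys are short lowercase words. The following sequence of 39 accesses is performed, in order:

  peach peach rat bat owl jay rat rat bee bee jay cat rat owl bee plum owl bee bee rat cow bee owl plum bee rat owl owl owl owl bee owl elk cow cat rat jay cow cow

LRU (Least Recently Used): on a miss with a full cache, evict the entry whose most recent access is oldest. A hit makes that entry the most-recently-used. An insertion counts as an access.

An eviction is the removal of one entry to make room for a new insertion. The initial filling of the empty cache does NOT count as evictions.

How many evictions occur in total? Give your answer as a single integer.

LRU simulation (capacity=3):
  1. access peach: MISS. Cache (LRU->MRU): [peach]
  2. access peach: HIT. Cache (LRU->MRU): [peach]
  3. access rat: MISS. Cache (LRU->MRU): [peach rat]
  4. access bat: MISS. Cache (LRU->MRU): [peach rat bat]
  5. access owl: MISS, evict peach. Cache (LRU->MRU): [rat bat owl]
  6. access jay: MISS, evict rat. Cache (LRU->MRU): [bat owl jay]
  7. access rat: MISS, evict bat. Cache (LRU->MRU): [owl jay rat]
  8. access rat: HIT. Cache (LRU->MRU): [owl jay rat]
  9. access bee: MISS, evict owl. Cache (LRU->MRU): [jay rat bee]
  10. access bee: HIT. Cache (LRU->MRU): [jay rat bee]
  11. access jay: HIT. Cache (LRU->MRU): [rat bee jay]
  12. access cat: MISS, evict rat. Cache (LRU->MRU): [bee jay cat]
  13. access rat: MISS, evict bee. Cache (LRU->MRU): [jay cat rat]
  14. access owl: MISS, evict jay. Cache (LRU->MRU): [cat rat owl]
  15. access bee: MISS, evict cat. Cache (LRU->MRU): [rat owl bee]
  16. access plum: MISS, evict rat. Cache (LRU->MRU): [owl bee plum]
  17. access owl: HIT. Cache (LRU->MRU): [bee plum owl]
  18. access bee: HIT. Cache (LRU->MRU): [plum owl bee]
  19. access bee: HIT. Cache (LRU->MRU): [plum owl bee]
  20. access rat: MISS, evict plum. Cache (LRU->MRU): [owl bee rat]
  21. access cow: MISS, evict owl. Cache (LRU->MRU): [bee rat cow]
  22. access bee: HIT. Cache (LRU->MRU): [rat cow bee]
  23. access owl: MISS, evict rat. Cache (LRU->MRU): [cow bee owl]
  24. access plum: MISS, evict cow. Cache (LRU->MRU): [bee owl plum]
  25. access bee: HIT. Cache (LRU->MRU): [owl plum bee]
  26. access rat: MISS, evict owl. Cache (LRU->MRU): [plum bee rat]
  27. access owl: MISS, evict plum. Cache (LRU->MRU): [bee rat owl]
  28. access owl: HIT. Cache (LRU->MRU): [bee rat owl]
  29. access owl: HIT. Cache (LRU->MRU): [bee rat owl]
  30. access owl: HIT. Cache (LRU->MRU): [bee rat owl]
  31. access bee: HIT. Cache (LRU->MRU): [rat owl bee]
  32. access owl: HIT. Cache (LRU->MRU): [rat bee owl]
  33. access elk: MISS, evict rat. Cache (LRU->MRU): [bee owl elk]
  34. access cow: MISS, evict bee. Cache (LRU->MRU): [owl elk cow]
  35. access cat: MISS, evict owl. Cache (LRU->MRU): [elk cow cat]
  36. access rat: MISS, evict elk. Cache (LRU->MRU): [cow cat rat]
  37. access jay: MISS, evict cow. Cache (LRU->MRU): [cat rat jay]
  38. access cow: MISS, evict cat. Cache (LRU->MRU): [rat jay cow]
  39. access cow: HIT. Cache (LRU->MRU): [rat jay cow]
Total: 15 hits, 24 misses, 21 evictions

Answer: 21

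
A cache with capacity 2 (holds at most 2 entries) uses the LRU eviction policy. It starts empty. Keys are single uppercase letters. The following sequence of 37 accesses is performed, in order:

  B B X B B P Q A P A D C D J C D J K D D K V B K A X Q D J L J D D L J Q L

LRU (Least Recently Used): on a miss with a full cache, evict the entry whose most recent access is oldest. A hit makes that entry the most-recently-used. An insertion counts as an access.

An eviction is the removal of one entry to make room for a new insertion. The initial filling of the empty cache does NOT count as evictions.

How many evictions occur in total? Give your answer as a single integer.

LRU simulation (capacity=2):
  1. access B: MISS. Cache (LRU->MRU): [B]
  2. access B: HIT. Cache (LRU->MRU): [B]
  3. access X: MISS. Cache (LRU->MRU): [B X]
  4. access B: HIT. Cache (LRU->MRU): [X B]
  5. access B: HIT. Cache (LRU->MRU): [X B]
  6. access P: MISS, evict X. Cache (LRU->MRU): [B P]
  7. access Q: MISS, evict B. Cache (LRU->MRU): [P Q]
  8. access A: MISS, evict P. Cache (LRU->MRU): [Q A]
  9. access P: MISS, evict Q. Cache (LRU->MRU): [A P]
  10. access A: HIT. Cache (LRU->MRU): [P A]
  11. access D: MISS, evict P. Cache (LRU->MRU): [A D]
  12. access C: MISS, evict A. Cache (LRU->MRU): [D C]
  13. access D: HIT. Cache (LRU->MRU): [C D]
  14. access J: MISS, evict C. Cache (LRU->MRU): [D J]
  15. access C: MISS, evict D. Cache (LRU->MRU): [J C]
  16. access D: MISS, evict J. Cache (LRU->MRU): [C D]
  17. access J: MISS, evict C. Cache (LRU->MRU): [D J]
  18. access K: MISS, evict D. Cache (LRU->MRU): [J K]
  19. access D: MISS, evict J. Cache (LRU->MRU): [K D]
  20. access D: HIT. Cache (LRU->MRU): [K D]
  21. access K: HIT. Cache (LRU->MRU): [D K]
  22. access V: MISS, evict D. Cache (LRU->MRU): [K V]
  23. access B: MISS, evict K. Cache (LRU->MRU): [V B]
  24. access K: MISS, evict V. Cache (LRU->MRU): [B K]
  25. access A: MISS, evict B. Cache (LRU->MRU): [K A]
  26. access X: MISS, evict K. Cache (LRU->MRU): [A X]
  27. access Q: MISS, evict A. Cache (LRU->MRU): [X Q]
  28. access D: MISS, evict X. Cache (LRU->MRU): [Q D]
  29. access J: MISS, evict Q. Cache (LRU->MRU): [D J]
  30. access L: MISS, evict D. Cache (LRU->MRU): [J L]
  31. access J: HIT. Cache (LRU->MRU): [L J]
  32. access D: MISS, evict L. Cache (LRU->MRU): [J D]
  33. access D: HIT. Cache (LRU->MRU): [J D]
  34. access L: MISS, evict J. Cache (LRU->MRU): [D L]
  35. access J: MISS, evict D. Cache (LRU->MRU): [L J]
  36. access Q: MISS, evict L. Cache (LRU->MRU): [J Q]
  37. access L: MISS, evict J. Cache (LRU->MRU): [Q L]
Total: 9 hits, 28 misses, 26 evictions

Answer: 26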